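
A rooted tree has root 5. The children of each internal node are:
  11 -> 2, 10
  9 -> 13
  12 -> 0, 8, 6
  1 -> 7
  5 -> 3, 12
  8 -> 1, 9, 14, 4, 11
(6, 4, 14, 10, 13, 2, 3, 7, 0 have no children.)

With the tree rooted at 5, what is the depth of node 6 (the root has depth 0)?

2

5 → 12 → 6 — 2 edges.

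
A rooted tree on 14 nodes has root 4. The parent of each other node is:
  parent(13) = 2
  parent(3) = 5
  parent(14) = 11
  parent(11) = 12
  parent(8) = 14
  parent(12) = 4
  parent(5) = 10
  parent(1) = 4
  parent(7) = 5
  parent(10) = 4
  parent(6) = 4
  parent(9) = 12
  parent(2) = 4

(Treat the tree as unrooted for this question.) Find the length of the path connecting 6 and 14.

The path is 6 – 4 – 12 – 11 – 14, which has 4 edges.

4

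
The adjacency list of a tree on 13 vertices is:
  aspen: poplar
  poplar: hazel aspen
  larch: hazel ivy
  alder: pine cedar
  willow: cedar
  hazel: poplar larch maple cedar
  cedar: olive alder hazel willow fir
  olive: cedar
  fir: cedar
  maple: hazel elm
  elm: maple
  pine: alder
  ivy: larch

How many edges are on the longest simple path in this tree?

Starting from pine, a farthest node is aspen at distance 5.
One longest path: pine – alder – cedar – hazel – poplar – aspen.
So the diameter is 5.

5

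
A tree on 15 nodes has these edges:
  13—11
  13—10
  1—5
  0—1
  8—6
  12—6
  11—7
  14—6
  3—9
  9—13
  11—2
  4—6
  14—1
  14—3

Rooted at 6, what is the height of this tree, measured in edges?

7 sits deepest: 6–14–3–9–13–11–7 — 6 edges from the root.

6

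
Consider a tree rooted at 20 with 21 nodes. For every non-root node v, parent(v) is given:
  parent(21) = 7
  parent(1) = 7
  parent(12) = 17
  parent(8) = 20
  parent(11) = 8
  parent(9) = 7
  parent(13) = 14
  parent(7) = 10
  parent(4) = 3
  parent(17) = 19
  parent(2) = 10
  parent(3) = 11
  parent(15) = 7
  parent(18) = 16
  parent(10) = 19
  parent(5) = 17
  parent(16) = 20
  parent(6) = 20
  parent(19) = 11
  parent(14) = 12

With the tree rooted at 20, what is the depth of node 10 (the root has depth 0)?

4

Path from 20 to 10: 20 → 8 → 11 → 19 → 10, which has 4 edges.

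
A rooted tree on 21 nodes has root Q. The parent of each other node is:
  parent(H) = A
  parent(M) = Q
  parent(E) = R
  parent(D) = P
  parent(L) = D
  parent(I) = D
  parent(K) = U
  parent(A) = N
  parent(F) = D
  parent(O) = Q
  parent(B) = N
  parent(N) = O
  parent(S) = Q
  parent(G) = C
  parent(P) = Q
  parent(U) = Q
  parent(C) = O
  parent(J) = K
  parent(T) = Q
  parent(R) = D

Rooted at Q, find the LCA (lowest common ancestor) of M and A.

M's ancestor chain is M, Q and A's is A, N, O, Q; they first meet at Q.

Q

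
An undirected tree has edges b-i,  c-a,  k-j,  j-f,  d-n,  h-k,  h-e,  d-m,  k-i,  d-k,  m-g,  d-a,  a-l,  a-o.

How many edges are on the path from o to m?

3

o – a – d – m: 3 edges.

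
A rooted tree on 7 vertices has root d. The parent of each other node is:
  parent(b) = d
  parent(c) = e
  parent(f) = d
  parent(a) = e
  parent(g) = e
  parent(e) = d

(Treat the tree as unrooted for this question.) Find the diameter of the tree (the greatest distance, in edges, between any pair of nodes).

A longest path is a – e – d – b, with 3 edges.

3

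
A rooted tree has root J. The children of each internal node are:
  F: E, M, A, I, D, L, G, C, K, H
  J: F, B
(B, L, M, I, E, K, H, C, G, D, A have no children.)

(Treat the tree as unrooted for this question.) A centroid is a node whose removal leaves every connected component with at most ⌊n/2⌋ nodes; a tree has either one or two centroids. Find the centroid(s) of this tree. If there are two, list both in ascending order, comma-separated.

F

If F is removed the pieces have sizes 2, 1, 1, 1, 1, 1, 1, 1, 1, 1, 1, all ≤ ⌊13/2⌋ = 6.
Every other node leaves some component of size > 6, so the centroid is unique.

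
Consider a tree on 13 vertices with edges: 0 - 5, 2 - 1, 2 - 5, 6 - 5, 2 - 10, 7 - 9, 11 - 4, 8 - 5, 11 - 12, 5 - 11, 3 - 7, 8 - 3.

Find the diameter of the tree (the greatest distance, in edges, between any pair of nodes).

6

BFS from 12 reaches 9 last, at distance 6; BFS from 9 confirms no node is farther.
Path: 12–11–5–8–3–7–9.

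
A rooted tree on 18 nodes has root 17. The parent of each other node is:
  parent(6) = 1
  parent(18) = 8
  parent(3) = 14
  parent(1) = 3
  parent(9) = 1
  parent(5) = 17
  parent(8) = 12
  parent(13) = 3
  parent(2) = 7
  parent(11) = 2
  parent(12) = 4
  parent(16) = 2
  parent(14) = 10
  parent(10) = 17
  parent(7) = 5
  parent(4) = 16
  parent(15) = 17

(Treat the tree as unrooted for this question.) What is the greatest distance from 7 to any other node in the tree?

7

A farthest node from 7 is 6 (9 also at distance 7).
The path 7–5–17–10–14–3–1–6 has 7 edges.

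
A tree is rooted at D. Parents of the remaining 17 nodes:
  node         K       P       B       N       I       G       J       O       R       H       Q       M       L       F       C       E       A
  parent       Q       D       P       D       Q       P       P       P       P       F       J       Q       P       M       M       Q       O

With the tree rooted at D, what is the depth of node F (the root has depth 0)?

Climbing from F to the root: F → M → Q → J → P → D. That's 5 steps.

5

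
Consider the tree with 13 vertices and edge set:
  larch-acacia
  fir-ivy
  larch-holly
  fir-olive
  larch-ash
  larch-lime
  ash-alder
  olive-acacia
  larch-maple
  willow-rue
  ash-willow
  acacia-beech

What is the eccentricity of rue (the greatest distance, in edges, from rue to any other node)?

7

A farthest node from rue is ivy.
The path rue–willow–ash–larch–acacia–olive–fir–ivy has 7 edges.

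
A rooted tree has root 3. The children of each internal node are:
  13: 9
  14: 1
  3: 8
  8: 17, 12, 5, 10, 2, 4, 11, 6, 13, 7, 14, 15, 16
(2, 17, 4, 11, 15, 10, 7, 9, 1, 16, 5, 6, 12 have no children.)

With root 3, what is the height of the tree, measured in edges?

3

A deepest node is 9, reached by 3–8–13–9.
That path has 3 edges, so the height is 3.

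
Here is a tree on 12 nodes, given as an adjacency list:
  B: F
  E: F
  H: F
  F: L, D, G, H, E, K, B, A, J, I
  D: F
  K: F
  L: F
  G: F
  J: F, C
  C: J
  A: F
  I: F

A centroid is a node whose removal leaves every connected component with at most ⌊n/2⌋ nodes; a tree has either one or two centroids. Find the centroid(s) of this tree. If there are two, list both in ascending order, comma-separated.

F

If F is removed the pieces have sizes 2, 1, 1, 1, 1, 1, 1, 1, 1, 1, all ≤ ⌊12/2⌋ = 6.
No neighbour of F does as well, so F is the unique centroid.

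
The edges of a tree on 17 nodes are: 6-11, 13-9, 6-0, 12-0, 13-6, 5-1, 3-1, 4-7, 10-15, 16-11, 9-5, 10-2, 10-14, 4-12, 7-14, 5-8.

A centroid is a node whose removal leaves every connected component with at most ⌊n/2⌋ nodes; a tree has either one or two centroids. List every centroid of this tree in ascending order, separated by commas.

6

Delete 6: the remaining components have sizes 8, 6, 2. Max 8 ≤ 8, so 6 is a centroid.
Every other node leaves some component of size > 8, so the centroid is unique.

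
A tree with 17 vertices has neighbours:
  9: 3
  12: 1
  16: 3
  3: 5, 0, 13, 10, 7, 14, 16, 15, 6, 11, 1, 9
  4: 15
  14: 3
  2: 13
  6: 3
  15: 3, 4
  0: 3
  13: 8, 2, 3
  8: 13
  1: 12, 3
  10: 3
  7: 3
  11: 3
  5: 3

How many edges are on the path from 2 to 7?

Walking from 2: 2–13–3–7. Length 3.

3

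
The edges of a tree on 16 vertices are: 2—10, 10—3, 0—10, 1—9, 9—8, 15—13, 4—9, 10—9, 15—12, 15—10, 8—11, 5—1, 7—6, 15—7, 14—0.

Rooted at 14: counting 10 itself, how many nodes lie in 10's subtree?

The subtree rooted at 10 contains: 10, 9, 3, 15, 2, 8, 4, 1, 13, 12, 7, 11, 5, 6 — 14 nodes.

14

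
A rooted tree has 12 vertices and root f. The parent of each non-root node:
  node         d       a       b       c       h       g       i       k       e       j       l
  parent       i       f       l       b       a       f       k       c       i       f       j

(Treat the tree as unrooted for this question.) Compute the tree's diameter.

9

BFS from h reaches e last, at distance 9; BFS from e confirms no node is farther.
Path: h – a – f – j – l – b – c – k – i – e.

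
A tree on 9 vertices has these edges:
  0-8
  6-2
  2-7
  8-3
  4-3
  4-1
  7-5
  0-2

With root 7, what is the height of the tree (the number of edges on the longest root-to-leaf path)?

6

A deepest node is 1, reached by 7–2–0–8–3–4–1.
That path has 6 edges, so the height is 6.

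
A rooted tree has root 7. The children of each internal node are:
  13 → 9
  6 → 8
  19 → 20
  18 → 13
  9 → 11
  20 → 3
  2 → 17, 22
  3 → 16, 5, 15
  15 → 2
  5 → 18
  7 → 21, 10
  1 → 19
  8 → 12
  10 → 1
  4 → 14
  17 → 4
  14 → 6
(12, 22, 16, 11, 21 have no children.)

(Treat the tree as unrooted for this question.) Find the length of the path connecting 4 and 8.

Walking from 4: 4–14–6–8. Length 3.

3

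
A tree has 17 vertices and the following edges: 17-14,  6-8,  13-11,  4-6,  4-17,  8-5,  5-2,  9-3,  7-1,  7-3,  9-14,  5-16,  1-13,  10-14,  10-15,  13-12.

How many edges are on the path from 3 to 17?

3

The path is 3 – 9 – 14 – 17, which has 3 edges.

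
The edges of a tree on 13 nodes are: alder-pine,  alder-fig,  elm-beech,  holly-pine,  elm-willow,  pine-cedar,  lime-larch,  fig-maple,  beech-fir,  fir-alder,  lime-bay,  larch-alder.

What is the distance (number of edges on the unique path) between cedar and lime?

The path is cedar – pine – alder – larch – lime, which has 4 edges.

4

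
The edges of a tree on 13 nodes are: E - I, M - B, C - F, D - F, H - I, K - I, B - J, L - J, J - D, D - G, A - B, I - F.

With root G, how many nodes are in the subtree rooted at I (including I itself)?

4

I's subtree: {I, K, H, E}, size 4.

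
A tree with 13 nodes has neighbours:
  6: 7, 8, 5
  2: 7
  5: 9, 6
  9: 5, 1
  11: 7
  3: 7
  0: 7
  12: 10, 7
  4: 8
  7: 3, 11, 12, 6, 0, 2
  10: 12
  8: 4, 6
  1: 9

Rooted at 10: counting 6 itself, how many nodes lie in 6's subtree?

6's subtree: {6, 8, 5, 4, 9, 1}, size 6.

6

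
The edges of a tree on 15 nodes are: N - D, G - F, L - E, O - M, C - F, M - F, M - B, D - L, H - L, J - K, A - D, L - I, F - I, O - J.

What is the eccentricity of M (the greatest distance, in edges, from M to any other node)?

Distances from M peak at 5, attained at A (N also at distance 5).
M-F-I-L-D-A

5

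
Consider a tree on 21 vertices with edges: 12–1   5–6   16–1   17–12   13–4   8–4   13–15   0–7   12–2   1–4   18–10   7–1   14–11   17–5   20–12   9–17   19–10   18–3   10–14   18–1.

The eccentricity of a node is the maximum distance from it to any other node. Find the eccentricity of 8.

6

A farthest node from 8 is 11 (6 also at distance 6).
The path 8–4–1–18–10–14–11 has 6 edges.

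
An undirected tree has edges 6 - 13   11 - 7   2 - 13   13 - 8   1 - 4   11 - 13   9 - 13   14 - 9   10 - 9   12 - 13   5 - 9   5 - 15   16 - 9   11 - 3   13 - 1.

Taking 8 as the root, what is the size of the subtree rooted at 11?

The subtree rooted at 11 contains: 11, 3, 7 — 3 nodes.

3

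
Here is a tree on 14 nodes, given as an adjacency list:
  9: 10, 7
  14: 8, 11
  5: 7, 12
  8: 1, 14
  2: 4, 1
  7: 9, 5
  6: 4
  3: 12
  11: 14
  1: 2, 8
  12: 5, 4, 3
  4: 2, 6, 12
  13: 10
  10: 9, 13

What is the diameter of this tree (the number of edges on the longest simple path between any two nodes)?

A longest path is 13–10–9–7–5–12–4–2–1–8–14–11, with 11 edges.

11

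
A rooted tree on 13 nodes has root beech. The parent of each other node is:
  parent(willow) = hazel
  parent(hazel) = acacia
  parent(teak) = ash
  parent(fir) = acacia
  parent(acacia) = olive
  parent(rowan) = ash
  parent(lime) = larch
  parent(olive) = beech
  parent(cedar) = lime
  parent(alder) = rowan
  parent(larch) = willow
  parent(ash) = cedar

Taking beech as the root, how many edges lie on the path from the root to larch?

5

Climbing from larch to the root: larch – willow – hazel – acacia – olive – beech. That's 5 steps.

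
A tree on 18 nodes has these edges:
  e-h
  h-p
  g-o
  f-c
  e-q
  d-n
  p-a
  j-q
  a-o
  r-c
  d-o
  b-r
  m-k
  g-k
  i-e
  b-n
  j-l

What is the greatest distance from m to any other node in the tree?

10

Distances from m peak at 10, attained at l.
m – k – g – o – a – p – h – e – q – j – l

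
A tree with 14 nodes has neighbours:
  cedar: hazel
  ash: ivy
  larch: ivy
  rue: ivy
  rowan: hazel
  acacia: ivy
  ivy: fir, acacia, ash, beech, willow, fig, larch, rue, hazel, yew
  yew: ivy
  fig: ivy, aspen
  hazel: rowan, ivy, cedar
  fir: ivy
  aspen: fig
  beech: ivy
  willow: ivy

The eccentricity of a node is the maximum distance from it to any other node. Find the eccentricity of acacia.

3

Distances from acacia peak at 3, attained at aspen (cedar, rowan also at distance 3).
acacia-ivy-fig-aspen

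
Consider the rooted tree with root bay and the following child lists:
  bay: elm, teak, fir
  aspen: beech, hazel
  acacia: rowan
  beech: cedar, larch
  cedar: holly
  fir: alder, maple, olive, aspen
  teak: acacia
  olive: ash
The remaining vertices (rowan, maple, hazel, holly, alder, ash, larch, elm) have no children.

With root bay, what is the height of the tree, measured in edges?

5

A deepest node is holly, reached by bay → fir → aspen → beech → cedar → holly.
That path has 5 edges, so the height is 5.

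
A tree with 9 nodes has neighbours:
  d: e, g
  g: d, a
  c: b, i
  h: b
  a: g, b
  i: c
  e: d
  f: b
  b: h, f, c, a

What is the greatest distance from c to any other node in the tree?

5

A farthest node from c is e.
The path c-b-a-g-d-e has 5 edges.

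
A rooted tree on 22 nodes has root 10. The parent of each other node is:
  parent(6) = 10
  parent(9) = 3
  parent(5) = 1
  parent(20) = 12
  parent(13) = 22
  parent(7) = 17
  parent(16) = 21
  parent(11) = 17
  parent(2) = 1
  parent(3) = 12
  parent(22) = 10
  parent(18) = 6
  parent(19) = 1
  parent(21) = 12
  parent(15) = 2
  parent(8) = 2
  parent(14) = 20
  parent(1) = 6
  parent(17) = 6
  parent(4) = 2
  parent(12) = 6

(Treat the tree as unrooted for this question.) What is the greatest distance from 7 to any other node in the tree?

A farthest node from 7 is 4 (13, 8, 14, 16, 15, 9 also at distance 5).
The path 7–17–6–1–2–4 has 5 edges.

5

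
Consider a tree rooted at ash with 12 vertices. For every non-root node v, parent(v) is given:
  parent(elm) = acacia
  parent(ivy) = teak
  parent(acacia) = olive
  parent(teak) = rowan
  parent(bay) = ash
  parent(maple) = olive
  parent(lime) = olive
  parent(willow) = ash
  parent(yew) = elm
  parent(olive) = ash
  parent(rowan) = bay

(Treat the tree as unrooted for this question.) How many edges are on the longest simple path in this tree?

8

A longest path is yew–elm–acacia–olive–ash–bay–rowan–teak–ivy, with 8 edges.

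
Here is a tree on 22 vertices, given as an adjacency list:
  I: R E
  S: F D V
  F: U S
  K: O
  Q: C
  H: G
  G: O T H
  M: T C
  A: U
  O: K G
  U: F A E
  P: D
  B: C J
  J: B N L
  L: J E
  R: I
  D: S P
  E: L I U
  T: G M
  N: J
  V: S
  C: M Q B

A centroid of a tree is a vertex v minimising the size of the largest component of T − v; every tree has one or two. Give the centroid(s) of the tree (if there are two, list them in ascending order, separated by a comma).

Removing J splits the tree into components of sizes 11, 9, 1; the largest is 11 ≤ ⌊22/2⌋ = 11.
Its neighbour L also leaves a largest component of size 11, so both are centroids.

J, L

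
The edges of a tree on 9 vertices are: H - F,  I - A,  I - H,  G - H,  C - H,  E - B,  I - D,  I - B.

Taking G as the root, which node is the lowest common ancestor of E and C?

Path E→root: E B I H G; path C→root: C H G.
First common node: H.

H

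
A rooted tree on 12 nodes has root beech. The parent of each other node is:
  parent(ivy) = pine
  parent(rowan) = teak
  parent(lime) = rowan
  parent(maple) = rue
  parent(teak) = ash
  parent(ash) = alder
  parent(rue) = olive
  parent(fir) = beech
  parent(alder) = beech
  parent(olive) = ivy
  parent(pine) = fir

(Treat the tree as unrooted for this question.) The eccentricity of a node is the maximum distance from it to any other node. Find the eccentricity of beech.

A farthest node from beech is maple.
The path beech-fir-pine-ivy-olive-rue-maple has 6 edges.

6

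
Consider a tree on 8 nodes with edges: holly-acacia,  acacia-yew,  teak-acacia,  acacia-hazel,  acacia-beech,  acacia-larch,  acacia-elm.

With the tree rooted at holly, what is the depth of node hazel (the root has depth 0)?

Climbing from hazel to the root: hazel–acacia–holly. That's 2 steps.

2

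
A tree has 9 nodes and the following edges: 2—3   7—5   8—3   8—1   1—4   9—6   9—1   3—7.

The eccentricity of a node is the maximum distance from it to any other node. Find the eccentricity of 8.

3

The node farthest from 8 is 6 (5 also at distance 3), via 8 – 1 – 9 – 6 — 3 edges.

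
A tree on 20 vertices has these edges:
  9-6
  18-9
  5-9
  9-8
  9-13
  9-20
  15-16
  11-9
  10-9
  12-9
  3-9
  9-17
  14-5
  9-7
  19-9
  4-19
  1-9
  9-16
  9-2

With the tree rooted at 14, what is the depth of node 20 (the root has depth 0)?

14 → 5 → 9 → 20 — 3 edges.

3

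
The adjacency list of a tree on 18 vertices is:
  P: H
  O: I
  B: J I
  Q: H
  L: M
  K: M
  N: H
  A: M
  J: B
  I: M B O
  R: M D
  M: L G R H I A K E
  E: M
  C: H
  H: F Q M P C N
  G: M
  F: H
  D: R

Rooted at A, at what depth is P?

3

A–M–H–P — 3 edges.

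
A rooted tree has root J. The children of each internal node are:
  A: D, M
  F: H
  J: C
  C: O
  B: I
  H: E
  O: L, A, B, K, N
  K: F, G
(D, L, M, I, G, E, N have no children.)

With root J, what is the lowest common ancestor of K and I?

O

Ancestors of K (toward the root): K, O, C, J.
Ancestors of I: I, B, O, C, J.
The deepest node appearing in both lists is O.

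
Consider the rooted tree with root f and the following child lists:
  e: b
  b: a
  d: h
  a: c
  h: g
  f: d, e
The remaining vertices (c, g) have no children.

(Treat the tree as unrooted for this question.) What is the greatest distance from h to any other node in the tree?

A farthest node from h is c.
The path h–d–f–e–b–a–c has 6 edges.

6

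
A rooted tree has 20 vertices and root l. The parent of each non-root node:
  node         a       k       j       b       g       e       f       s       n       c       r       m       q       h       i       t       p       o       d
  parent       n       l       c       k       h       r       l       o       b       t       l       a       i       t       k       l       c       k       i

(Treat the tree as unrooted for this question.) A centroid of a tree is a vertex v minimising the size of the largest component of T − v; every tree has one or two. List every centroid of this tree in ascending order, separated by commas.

Delete l: the remaining components have sizes 10, 6, 2, 1. Max 10 ≤ 10, so l is a centroid.
Its neighbour k also leaves a largest component of size 10, so both are centroids.

k, l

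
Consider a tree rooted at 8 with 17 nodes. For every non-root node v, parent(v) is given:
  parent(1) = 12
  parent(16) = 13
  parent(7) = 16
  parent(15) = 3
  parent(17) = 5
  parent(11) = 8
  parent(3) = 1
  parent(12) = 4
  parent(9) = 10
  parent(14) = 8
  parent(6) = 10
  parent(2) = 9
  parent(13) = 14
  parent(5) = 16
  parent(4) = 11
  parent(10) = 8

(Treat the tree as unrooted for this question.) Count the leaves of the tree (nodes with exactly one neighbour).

5

The leaves are 2, 6, 7, 15, 17.
That is 5 leaves.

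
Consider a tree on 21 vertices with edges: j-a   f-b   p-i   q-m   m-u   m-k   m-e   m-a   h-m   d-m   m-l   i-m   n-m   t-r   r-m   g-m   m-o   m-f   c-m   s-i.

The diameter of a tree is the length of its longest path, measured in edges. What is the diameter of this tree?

4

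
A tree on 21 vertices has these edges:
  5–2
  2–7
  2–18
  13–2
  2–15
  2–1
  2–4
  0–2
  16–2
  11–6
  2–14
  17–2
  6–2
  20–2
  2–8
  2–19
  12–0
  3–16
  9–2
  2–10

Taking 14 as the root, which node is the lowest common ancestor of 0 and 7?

Path 0→root: 0 2 14; path 7→root: 7 2 14.
First common node: 2.

2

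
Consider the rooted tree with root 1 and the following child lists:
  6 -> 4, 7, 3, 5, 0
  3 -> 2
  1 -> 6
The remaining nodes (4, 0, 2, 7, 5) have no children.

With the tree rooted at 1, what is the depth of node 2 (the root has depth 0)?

Climbing from 2 to the root: 2–3–6–1. That's 3 steps.

3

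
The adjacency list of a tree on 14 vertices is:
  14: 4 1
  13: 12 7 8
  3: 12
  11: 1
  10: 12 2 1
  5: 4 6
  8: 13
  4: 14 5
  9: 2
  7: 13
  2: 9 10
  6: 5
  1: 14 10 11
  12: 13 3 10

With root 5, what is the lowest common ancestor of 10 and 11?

1

10's ancestor chain is 10, 1, 14, 4, 5 and 11's is 11, 1, 14, 4, 5; they first meet at 1.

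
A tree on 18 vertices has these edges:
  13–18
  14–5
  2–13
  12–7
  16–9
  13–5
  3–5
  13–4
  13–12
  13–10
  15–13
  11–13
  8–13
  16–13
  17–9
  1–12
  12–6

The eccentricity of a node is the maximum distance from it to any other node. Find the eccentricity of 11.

4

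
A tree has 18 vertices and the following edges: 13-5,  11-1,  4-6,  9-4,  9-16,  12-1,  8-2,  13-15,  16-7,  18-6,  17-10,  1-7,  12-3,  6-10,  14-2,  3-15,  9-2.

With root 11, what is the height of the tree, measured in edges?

The longest root-to-leaf path is 11-1-7-16-9-4-6-10-17 (8 edges).

8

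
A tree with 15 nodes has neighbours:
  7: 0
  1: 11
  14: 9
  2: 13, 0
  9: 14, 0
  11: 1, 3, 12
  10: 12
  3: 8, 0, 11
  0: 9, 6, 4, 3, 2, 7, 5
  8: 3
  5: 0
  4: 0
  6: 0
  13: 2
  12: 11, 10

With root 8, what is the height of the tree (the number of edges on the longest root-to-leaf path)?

4

A deepest node is 13, reached by 8 → 3 → 0 → 2 → 13.
That path has 4 edges, so the height is 4.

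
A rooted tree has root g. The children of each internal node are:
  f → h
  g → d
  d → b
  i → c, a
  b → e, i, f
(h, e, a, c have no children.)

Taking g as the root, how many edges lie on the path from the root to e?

Climbing from e to the root: e – b – d – g. That's 3 steps.

3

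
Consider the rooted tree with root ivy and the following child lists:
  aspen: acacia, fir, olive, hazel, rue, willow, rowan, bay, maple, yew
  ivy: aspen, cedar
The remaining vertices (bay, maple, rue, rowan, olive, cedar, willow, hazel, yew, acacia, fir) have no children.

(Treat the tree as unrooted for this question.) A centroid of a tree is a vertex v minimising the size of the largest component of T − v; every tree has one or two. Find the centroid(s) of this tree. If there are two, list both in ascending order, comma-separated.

aspen

If aspen is removed the pieces have sizes 2, 1, 1, 1, 1, 1, 1, 1, 1, 1, 1, all ≤ ⌊13/2⌋ = 6.
No neighbour of aspen does as well, so aspen is the unique centroid.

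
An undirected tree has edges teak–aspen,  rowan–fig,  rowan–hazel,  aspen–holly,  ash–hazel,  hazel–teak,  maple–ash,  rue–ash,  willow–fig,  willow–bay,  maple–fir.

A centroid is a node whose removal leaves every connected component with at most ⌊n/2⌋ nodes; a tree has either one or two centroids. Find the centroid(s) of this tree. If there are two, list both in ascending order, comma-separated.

hazel

Removing hazel splits the tree into components of sizes 4, 4, 3; the largest is 4 ≤ ⌊12/2⌋ = 6.
Every other node leaves some component of size > 6, so the centroid is unique.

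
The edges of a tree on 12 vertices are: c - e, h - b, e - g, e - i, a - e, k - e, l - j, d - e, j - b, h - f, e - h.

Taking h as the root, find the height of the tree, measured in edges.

3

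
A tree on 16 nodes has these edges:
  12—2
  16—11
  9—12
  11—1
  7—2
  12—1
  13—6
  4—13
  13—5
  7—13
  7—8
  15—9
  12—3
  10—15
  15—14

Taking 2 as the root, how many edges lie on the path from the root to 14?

Path from 2 to 14: 2–12–9–15–14, which has 4 edges.

4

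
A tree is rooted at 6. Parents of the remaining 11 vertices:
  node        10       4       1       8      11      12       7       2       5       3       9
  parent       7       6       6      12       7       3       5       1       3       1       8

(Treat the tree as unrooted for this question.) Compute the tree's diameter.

6

BFS from 9 reaches 11 last, at distance 6; BFS from 11 confirms no node is farther.
Path: 9-8-12-3-5-7-11.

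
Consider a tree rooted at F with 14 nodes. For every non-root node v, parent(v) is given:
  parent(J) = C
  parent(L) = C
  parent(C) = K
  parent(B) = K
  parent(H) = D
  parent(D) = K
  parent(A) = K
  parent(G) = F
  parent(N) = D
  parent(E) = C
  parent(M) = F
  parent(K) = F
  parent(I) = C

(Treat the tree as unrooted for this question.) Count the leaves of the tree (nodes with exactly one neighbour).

The leaves are A, B, E, G, H, I, J, L, M, N.
That is 10 leaves.

10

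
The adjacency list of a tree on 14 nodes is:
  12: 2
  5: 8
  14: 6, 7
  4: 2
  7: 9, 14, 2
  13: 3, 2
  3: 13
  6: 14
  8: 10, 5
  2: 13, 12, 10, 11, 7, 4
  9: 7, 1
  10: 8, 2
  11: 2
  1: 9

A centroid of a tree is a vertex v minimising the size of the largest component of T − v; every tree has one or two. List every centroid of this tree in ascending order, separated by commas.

If 2 is removed the pieces have sizes 5, 3, 2, 1, 1, 1, all ≤ ⌊14/2⌋ = 7.
No neighbour of 2 does as well, so 2 is the unique centroid.

2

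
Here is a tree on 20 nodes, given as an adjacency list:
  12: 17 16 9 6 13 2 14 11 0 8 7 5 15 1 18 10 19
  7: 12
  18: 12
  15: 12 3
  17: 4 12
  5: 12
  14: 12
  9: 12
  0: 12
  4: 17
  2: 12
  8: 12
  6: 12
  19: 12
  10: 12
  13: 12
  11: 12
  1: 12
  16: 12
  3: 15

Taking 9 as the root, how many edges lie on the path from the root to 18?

Path from 9 to 18: 9–12–18, which has 2 edges.

2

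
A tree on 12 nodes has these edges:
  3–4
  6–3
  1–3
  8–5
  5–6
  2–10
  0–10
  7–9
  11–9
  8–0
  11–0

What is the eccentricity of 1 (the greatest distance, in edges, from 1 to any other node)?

Distances from 1 peak at 8, attained at 7.
1 – 3 – 6 – 5 – 8 – 0 – 11 – 9 – 7

8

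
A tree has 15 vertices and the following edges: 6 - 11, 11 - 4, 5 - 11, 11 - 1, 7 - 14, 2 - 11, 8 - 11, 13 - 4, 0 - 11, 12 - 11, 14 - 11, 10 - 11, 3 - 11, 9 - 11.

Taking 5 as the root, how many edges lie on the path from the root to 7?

Path from 5 to 7: 5 → 11 → 14 → 7, which has 3 edges.

3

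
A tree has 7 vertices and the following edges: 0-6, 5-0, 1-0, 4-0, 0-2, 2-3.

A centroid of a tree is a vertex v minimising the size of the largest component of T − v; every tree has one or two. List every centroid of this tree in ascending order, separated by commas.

0

Removing 0 splits the tree into components of sizes 2, 1, 1, 1, 1; the largest is 2 ≤ ⌊7/2⌋ = 3.
No neighbour of 0 does as well, so 0 is the unique centroid.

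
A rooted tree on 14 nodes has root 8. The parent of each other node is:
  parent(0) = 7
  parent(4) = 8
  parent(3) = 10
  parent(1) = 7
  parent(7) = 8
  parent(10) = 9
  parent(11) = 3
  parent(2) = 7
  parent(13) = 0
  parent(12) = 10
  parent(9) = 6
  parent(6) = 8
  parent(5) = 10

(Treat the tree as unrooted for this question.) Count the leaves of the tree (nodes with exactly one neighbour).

Exactly 7 nodes have a single neighbour: 1, 2, 4, 5, 11, 12, 13.

7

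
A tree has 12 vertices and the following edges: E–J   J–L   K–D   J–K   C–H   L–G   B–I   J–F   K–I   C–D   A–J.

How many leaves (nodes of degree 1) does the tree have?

Degree-1 nodes: A, B, E, F, G, H — 6 of them.

6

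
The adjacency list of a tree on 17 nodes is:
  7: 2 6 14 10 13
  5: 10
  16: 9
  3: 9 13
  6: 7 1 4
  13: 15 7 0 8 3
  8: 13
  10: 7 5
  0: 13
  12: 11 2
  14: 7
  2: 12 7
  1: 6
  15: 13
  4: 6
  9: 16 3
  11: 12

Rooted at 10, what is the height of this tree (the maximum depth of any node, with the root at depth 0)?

5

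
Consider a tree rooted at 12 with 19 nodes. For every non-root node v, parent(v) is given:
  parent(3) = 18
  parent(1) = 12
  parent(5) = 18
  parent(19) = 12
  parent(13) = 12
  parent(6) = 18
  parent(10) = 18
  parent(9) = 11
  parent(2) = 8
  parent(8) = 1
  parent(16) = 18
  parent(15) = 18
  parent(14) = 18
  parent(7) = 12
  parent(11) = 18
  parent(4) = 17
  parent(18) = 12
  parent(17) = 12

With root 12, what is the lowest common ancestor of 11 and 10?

18

11's ancestor chain is 11, 18, 12 and 10's is 10, 18, 12; they first meet at 18.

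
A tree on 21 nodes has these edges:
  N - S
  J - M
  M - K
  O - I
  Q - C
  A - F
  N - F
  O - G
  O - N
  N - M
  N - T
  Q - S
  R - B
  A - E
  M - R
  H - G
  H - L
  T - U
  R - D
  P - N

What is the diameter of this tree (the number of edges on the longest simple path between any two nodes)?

Starting from L, a farthest node is B at distance 7.
One longest path: L–H–G–O–N–M–R–B.
So the diameter is 7.

7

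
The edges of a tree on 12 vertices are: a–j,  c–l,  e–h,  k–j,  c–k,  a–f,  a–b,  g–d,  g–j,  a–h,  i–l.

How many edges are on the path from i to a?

5

i–l–c–k–j–a: 5 edges.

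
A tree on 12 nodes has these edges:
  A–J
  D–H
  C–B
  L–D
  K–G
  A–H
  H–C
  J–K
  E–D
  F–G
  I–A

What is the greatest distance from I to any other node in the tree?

Distances from I peak at 5, attained at F.
I-A-J-K-G-F

5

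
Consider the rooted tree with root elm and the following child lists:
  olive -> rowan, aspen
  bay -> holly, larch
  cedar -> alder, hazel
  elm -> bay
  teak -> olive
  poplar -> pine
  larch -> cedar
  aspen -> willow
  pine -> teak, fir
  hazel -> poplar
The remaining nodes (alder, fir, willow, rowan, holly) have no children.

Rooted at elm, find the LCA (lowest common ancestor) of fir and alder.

Ancestors of fir (toward the root): fir, pine, poplar, hazel, cedar, larch, bay, elm.
Ancestors of alder: alder, cedar, larch, bay, elm.
The deepest node appearing in both lists is cedar.

cedar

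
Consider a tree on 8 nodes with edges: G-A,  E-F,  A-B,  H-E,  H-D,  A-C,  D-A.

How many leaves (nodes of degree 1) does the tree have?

4

Degree-1 nodes: B, C, F, G — 4 of them.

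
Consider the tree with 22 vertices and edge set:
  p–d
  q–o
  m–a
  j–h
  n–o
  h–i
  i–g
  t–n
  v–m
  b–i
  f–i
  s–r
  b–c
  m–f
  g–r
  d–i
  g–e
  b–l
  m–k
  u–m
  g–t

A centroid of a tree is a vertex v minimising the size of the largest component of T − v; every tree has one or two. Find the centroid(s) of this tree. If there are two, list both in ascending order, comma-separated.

Delete i: the remaining components have sizes 8, 6, 3, 2, 2. Max 8 ≤ 11, so i is a centroid.
No neighbour of i does as well, so i is the unique centroid.

i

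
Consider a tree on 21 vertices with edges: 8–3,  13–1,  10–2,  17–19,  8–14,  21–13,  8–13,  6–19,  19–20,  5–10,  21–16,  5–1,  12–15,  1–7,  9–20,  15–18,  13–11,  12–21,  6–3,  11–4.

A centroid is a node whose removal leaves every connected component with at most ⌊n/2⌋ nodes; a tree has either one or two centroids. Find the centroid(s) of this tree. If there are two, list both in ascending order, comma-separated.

Delete 13: the remaining components have sizes 8, 5, 5, 2. Max 8 ≤ 10, so 13 is a centroid.
Every other node leaves some component of size > 10, so the centroid is unique.

13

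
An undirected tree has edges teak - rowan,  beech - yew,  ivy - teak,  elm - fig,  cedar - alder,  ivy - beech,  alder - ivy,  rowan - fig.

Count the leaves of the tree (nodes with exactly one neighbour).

Exactly 3 nodes have a single neighbour: cedar, elm, yew.

3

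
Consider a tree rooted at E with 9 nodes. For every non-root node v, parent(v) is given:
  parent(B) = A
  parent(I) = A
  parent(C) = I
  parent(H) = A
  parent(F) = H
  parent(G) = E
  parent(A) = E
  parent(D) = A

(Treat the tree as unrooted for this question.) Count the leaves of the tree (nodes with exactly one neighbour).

5

Degree-1 nodes: B, C, D, F, G — 5 of them.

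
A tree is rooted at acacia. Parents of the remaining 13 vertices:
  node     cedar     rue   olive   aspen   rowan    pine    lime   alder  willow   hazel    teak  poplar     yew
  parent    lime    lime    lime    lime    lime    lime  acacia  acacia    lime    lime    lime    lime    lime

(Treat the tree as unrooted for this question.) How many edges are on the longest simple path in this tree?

3

Starting from alder, a farthest node is poplar at distance 3.
One longest path: alder–acacia–lime–poplar.
So the diameter is 3.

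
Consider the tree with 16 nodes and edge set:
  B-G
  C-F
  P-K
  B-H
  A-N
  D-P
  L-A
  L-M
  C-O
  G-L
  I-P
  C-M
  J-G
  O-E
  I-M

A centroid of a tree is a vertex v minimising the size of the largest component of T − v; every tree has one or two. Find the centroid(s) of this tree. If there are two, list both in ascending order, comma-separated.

M

Removing M splits the tree into components of sizes 7, 4, 4; the largest is 7 ≤ ⌊16/2⌋ = 8.
Every other node leaves some component of size > 8, so the centroid is unique.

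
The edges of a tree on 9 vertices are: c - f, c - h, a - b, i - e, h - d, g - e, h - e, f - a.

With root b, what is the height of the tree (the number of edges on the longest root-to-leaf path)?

6

The longest root-to-leaf path is b – a – f – c – h – e – g (6 edges).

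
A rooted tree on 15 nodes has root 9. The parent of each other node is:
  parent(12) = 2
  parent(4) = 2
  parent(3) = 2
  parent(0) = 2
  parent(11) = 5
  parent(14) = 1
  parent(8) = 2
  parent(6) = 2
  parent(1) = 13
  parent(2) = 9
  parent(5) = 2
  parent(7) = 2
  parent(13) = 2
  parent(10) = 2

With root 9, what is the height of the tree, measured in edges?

14 sits deepest: 9–2–13–1–14 — 4 edges from the root.

4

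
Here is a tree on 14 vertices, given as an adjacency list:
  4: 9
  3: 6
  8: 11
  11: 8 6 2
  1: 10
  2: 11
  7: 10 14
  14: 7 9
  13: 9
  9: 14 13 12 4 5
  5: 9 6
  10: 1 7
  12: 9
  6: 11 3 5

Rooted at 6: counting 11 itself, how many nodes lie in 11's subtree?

Descendants of 11 (including itself): 11, 2, 8. That's 3.

3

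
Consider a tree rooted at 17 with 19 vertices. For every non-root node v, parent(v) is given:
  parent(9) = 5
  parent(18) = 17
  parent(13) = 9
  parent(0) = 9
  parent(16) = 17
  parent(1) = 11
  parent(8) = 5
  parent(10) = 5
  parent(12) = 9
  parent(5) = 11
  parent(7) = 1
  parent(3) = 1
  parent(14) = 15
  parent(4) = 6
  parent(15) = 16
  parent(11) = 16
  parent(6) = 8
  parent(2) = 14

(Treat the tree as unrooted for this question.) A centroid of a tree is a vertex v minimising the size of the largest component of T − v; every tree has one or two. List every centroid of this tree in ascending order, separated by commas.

Removing 11 splits the tree into components of sizes 9, 6, 3; the largest is 9 ≤ ⌊19/2⌋ = 9.
No neighbour of 11 does as well, so 11 is the unique centroid.

11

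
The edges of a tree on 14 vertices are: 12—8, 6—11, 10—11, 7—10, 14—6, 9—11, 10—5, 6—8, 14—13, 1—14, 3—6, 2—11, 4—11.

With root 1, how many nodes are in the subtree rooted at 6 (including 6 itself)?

11

6's subtree: {6, 11, 8, 3, 10, 2, 4, 9, 12, 7, 5}, size 11.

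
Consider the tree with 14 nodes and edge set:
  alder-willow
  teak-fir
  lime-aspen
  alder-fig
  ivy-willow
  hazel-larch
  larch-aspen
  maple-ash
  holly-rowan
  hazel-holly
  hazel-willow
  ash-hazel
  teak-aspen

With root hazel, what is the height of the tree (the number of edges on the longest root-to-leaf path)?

4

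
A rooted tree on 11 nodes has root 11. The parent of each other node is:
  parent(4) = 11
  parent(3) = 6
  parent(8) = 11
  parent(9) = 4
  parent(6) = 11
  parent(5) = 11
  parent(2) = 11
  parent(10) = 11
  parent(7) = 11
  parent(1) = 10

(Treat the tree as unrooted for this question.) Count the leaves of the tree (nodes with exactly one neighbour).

The leaves are 1, 2, 3, 5, 7, 8, 9.
That is 7 leaves.

7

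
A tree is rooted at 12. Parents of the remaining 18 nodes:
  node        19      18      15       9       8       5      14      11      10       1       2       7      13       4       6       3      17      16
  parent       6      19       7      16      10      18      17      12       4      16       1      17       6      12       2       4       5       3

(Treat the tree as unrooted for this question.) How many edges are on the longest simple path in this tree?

13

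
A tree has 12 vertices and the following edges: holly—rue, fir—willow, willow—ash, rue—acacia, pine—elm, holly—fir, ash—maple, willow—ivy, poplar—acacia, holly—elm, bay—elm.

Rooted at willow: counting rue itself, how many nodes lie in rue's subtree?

3

The subtree rooted at rue contains: rue, acacia, poplar — 3 nodes.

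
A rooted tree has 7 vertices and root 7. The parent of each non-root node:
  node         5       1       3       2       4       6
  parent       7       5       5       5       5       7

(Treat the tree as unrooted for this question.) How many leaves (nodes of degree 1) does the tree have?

The leaves are 1, 2, 3, 4, 6.
That is 5 leaves.

5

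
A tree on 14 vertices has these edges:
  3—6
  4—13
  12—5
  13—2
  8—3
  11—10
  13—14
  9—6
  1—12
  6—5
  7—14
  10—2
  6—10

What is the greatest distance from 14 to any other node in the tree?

The node farthest from 14 is 1, via 14-13-2-10-6-5-12-1 — 7 edges.

7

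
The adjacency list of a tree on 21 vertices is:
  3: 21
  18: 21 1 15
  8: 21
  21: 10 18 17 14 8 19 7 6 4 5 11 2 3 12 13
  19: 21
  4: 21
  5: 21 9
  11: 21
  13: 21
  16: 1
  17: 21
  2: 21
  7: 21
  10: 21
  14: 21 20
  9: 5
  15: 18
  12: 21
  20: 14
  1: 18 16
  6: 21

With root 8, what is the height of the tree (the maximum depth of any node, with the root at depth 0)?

16 sits deepest: 8–21–18–1–16 — 4 edges from the root.

4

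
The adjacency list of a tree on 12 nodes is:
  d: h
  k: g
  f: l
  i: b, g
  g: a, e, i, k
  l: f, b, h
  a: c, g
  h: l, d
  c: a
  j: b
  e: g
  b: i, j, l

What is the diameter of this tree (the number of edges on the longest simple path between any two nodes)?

7

BFS from d reaches c last, at distance 7; BFS from c confirms no node is farther.
Path: d-h-l-b-i-g-a-c.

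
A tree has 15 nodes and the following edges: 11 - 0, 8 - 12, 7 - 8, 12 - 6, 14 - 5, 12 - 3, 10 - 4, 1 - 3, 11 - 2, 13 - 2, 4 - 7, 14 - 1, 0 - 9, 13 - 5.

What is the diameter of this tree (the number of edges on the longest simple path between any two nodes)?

13

A longest path is 10–4–7–8–12–3–1–14–5–13–2–11–0–9, with 13 edges.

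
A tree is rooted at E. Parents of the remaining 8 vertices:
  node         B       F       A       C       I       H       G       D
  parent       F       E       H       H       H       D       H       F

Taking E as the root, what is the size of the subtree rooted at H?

5

The subtree rooted at H contains: H, G, I, A, C — 5 nodes.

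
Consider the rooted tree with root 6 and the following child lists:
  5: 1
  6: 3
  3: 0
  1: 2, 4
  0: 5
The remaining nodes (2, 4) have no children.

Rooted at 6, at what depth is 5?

3

Path from 6 to 5: 6–3–0–5, which has 3 edges.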